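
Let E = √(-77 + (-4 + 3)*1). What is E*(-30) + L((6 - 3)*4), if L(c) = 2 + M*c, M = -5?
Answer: -58 - 30*I*√78 ≈ -58.0 - 264.95*I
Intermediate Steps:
E = I*√78 (E = √(-77 - 1*1) = √(-77 - 1) = √(-78) = I*√78 ≈ 8.8318*I)
L(c) = 2 - 5*c
E*(-30) + L((6 - 3)*4) = (I*√78)*(-30) + (2 - 5*(6 - 3)*4) = -30*I*√78 + (2 - 15*4) = -30*I*√78 + (2 - 5*12) = -30*I*√78 + (2 - 60) = -30*I*√78 - 58 = -58 - 30*I*√78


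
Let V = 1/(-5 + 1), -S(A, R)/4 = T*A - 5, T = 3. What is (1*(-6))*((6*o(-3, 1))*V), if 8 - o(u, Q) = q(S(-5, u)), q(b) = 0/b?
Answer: 72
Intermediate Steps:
S(A, R) = 20 - 12*A (S(A, R) = -4*(3*A - 5) = -4*(-5 + 3*A) = 20 - 12*A)
q(b) = 0
V = -1/4 (V = 1/(-4) = -1/4 ≈ -0.25000)
o(u, Q) = 8 (o(u, Q) = 8 - 1*0 = 8 + 0 = 8)
(1*(-6))*((6*o(-3, 1))*V) = (1*(-6))*((6*8)*(-1/4)) = -288*(-1)/4 = -6*(-12) = 72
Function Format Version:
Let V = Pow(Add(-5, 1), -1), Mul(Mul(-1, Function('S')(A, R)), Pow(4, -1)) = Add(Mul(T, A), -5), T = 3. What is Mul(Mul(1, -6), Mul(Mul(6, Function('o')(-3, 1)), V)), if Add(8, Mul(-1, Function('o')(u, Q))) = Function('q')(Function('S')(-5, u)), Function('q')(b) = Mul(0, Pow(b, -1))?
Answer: 72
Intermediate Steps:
Function('S')(A, R) = Add(20, Mul(-12, A)) (Function('S')(A, R) = Mul(-4, Add(Mul(3, A), -5)) = Mul(-4, Add(-5, Mul(3, A))) = Add(20, Mul(-12, A)))
Function('q')(b) = 0
V = Rational(-1, 4) (V = Pow(-4, -1) = Rational(-1, 4) ≈ -0.25000)
Function('o')(u, Q) = 8 (Function('o')(u, Q) = Add(8, Mul(-1, 0)) = Add(8, 0) = 8)
Mul(Mul(1, -6), Mul(Mul(6, Function('o')(-3, 1)), V)) = Mul(Mul(1, -6), Mul(Mul(6, 8), Rational(-1, 4))) = Mul(-6, Mul(48, Rational(-1, 4))) = Mul(-6, -12) = 72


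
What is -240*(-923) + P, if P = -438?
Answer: 221082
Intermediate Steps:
-240*(-923) + P = -240*(-923) - 438 = 221520 - 438 = 221082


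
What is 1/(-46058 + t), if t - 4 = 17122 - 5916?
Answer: -1/34848 ≈ -2.8696e-5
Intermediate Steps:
t = 11210 (t = 4 + (17122 - 5916) = 4 + 11206 = 11210)
1/(-46058 + t) = 1/(-46058 + 11210) = 1/(-34848) = -1/34848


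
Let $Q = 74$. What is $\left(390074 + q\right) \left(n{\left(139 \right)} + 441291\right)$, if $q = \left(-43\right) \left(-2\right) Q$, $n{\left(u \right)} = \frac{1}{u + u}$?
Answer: $\frac{24317288680881}{139} \approx 1.7494 \cdot 10^{11}$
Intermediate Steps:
$n{\left(u \right)} = \frac{1}{2 u}$
$q = 6364$ ($q = \left(-43\right) \left(-2\right) 74 = 86 \cdot 74 = 6364$)
$\left(390074 + q\right) \left(n{\left(139 \right)} + 441291\right) = \left(390074 + 6364\right) \left(\frac{1}{2 \cdot 139} + 441291\right) = 396438 \left(\frac{1}{2} \cdot \frac{1}{139} + 441291\right) = 396438 \left(\frac{1}{278} + 441291\right) = 396438 \cdot \frac{122678899}{278} = \frac{24317288680881}{139}$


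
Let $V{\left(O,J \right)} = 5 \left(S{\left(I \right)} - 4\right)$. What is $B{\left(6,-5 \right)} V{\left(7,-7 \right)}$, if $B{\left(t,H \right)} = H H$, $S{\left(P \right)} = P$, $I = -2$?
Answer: $-750$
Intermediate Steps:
$V{\left(O,J \right)} = -30$ ($V{\left(O,J \right)} = 5 \left(-2 - 4\right) = 5 \left(-6\right) = -30$)
$B{\left(t,H \right)} = H^{2}$
$B{\left(6,-5 \right)} V{\left(7,-7 \right)} = \left(-5\right)^{2} \left(-30\right) = 25 \left(-30\right) = -750$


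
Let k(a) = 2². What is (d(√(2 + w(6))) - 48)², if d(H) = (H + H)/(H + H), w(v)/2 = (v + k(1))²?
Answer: 2209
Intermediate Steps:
k(a) = 4
w(v) = 2*(4 + v)² (w(v) = 2*(v + 4)² = 2*(4 + v)²)
d(H) = 1 (d(H) = (2*H)/((2*H)) = (2*H)*(1/(2*H)) = 1)
(d(√(2 + w(6))) - 48)² = (1 - 48)² = (-47)² = 2209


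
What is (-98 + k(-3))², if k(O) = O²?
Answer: 7921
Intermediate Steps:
(-98 + k(-3))² = (-98 + (-3)²)² = (-98 + 9)² = (-89)² = 7921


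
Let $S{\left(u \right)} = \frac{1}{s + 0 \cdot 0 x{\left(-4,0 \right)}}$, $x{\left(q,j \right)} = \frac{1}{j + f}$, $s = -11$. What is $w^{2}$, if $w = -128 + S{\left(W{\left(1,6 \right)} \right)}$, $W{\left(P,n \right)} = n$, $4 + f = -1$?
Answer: $\frac{1985281}{121} \approx 16407.0$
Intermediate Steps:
$f = -5$ ($f = -4 - 1 = -5$)
$x{\left(q,j \right)} = \frac{1}{-5 + j}$ ($x{\left(q,j \right)} = \frac{1}{j - 5} = \frac{1}{-5 + j}$)
$S{\left(u \right)} = - \frac{1}{11}$ ($S{\left(u \right)} = \frac{1}{-11 + \frac{0 \cdot 0}{-5 + 0}} = \frac{1}{-11 + \frac{0}{-5}} = \frac{1}{-11 + 0 \left(- \frac{1}{5}\right)} = \frac{1}{-11 + 0} = \frac{1}{-11} = - \frac{1}{11}$)
$w = - \frac{1409}{11}$ ($w = -128 - \frac{1}{11} = - \frac{1409}{11} \approx -128.09$)
$w^{2} = \left(- \frac{1409}{11}\right)^{2} = \frac{1985281}{121}$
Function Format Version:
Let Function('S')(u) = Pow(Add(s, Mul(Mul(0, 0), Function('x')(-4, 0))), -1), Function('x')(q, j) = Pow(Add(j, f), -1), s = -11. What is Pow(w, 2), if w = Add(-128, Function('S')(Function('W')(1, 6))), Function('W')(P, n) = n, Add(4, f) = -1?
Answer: Rational(1985281, 121) ≈ 16407.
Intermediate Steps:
f = -5 (f = Add(-4, -1) = -5)
Function('x')(q, j) = Pow(Add(-5, j), -1) (Function('x')(q, j) = Pow(Add(j, -5), -1) = Pow(Add(-5, j), -1))
Function('S')(u) = Rational(-1, 11) (Function('S')(u) = Pow(Add(-11, Mul(Mul(0, 0), Pow(Add(-5, 0), -1))), -1) = Pow(Add(-11, Mul(0, Pow(-5, -1))), -1) = Pow(Add(-11, Mul(0, Rational(-1, 5))), -1) = Pow(Add(-11, 0), -1) = Pow(-11, -1) = Rational(-1, 11))
w = Rational(-1409, 11) (w = Add(-128, Rational(-1, 11)) = Rational(-1409, 11) ≈ -128.09)
Pow(w, 2) = Pow(Rational(-1409, 11), 2) = Rational(1985281, 121)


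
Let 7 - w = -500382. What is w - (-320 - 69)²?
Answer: 349068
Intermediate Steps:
w = 500389 (w = 7 - 1*(-500382) = 7 + 500382 = 500389)
w - (-320 - 69)² = 500389 - (-320 - 69)² = 500389 - 1*(-389)² = 500389 - 1*151321 = 500389 - 151321 = 349068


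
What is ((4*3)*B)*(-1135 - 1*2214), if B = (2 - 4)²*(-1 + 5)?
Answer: -643008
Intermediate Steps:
B = 16 (B = (-2)²*4 = 4*4 = 16)
((4*3)*B)*(-1135 - 1*2214) = ((4*3)*16)*(-1135 - 1*2214) = (12*16)*(-1135 - 2214) = 192*(-3349) = -643008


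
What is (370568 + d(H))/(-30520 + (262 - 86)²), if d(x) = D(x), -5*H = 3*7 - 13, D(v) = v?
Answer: 231604/285 ≈ 812.65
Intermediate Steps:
H = -8/5 (H = -(3*7 - 13)/5 = -(21 - 13)/5 = -⅕*8 = -8/5 ≈ -1.6000)
d(x) = x
(370568 + d(H))/(-30520 + (262 - 86)²) = (370568 - 8/5)/(-30520 + (262 - 86)²) = 1852832/(5*(-30520 + 176²)) = 1852832/(5*(-30520 + 30976)) = (1852832/5)/456 = (1852832/5)*(1/456) = 231604/285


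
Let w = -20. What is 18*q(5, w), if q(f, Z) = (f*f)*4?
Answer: 1800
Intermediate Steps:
q(f, Z) = 4*f² (q(f, Z) = f²*4 = 4*f²)
18*q(5, w) = 18*(4*5²) = 18*(4*25) = 18*100 = 1800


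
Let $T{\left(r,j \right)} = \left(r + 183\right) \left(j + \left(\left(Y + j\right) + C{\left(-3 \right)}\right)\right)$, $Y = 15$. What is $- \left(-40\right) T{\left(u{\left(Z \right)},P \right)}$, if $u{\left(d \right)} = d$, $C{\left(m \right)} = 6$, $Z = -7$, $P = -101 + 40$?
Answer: $-711040$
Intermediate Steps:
$P = -61$
$T{\left(r,j \right)} = \left(21 + 2 j\right) \left(183 + r\right)$ ($T{\left(r,j \right)} = \left(r + 183\right) \left(j + \left(\left(15 + j\right) + 6\right)\right) = \left(183 + r\right) \left(j + \left(21 + j\right)\right) = \left(183 + r\right) \left(21 + 2 j\right) = \left(21 + 2 j\right) \left(183 + r\right)$)
$- \left(-40\right) T{\left(u{\left(Z \right)},P \right)} = - \left(-40\right) \left(3843 + 21 \left(-7\right) + 366 \left(-61\right) + 2 \left(-61\right) \left(-7\right)\right) = - \left(-40\right) \left(3843 - 147 - 22326 + 854\right) = - \left(-40\right) \left(-17776\right) = \left(-1\right) 711040 = -711040$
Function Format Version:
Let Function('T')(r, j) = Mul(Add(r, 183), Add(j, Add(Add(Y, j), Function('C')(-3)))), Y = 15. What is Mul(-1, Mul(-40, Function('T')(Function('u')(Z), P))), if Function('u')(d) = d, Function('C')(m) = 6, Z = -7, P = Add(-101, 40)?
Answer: -711040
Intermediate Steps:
P = -61
Function('T')(r, j) = Mul(Add(21, Mul(2, j)), Add(183, r)) (Function('T')(r, j) = Mul(Add(r, 183), Add(j, Add(Add(15, j), 6))) = Mul(Add(183, r), Add(j, Add(21, j))) = Mul(Add(183, r), Add(21, Mul(2, j))) = Mul(Add(21, Mul(2, j)), Add(183, r)))
Mul(-1, Mul(-40, Function('T')(Function('u')(Z), P))) = Mul(-1, Mul(-40, Add(3843, Mul(21, -7), Mul(366, -61), Mul(2, -61, -7)))) = Mul(-1, Mul(-40, Add(3843, -147, -22326, 854))) = Mul(-1, Mul(-40, -17776)) = Mul(-1, 711040) = -711040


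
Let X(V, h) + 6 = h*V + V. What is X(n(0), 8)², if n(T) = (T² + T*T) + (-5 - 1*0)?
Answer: 2601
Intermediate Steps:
n(T) = -5 + 2*T² (n(T) = (T² + T²) + (-5 + 0) = 2*T² - 5 = -5 + 2*T²)
X(V, h) = -6 + V + V*h (X(V, h) = -6 + (h*V + V) = -6 + (V*h + V) = -6 + (V + V*h) = -6 + V + V*h)
X(n(0), 8)² = (-6 + (-5 + 2*0²) + (-5 + 2*0²)*8)² = (-6 + (-5 + 2*0) + (-5 + 2*0)*8)² = (-6 + (-5 + 0) + (-5 + 0)*8)² = (-6 - 5 - 5*8)² = (-6 - 5 - 40)² = (-51)² = 2601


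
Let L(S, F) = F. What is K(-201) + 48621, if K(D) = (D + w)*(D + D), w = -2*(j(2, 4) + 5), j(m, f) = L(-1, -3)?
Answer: 131031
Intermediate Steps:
j(m, f) = -3
w = -4 (w = -2*(-3 + 5) = -2*2 = -4)
K(D) = 2*D*(-4 + D) (K(D) = (D - 4)*(D + D) = (-4 + D)*(2*D) = 2*D*(-4 + D))
K(-201) + 48621 = 2*(-201)*(-4 - 201) + 48621 = 2*(-201)*(-205) + 48621 = 82410 + 48621 = 131031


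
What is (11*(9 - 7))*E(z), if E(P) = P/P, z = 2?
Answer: 22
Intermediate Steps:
E(P) = 1
(11*(9 - 7))*E(z) = (11*(9 - 7))*1 = (11*2)*1 = 22*1 = 22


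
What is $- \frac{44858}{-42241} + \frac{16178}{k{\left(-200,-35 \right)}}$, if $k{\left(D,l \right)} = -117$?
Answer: $- \frac{678126512}{4942197} \approx -137.21$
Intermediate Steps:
$- \frac{44858}{-42241} + \frac{16178}{k{\left(-200,-35 \right)}} = - \frac{44858}{-42241} + \frac{16178}{-117} = \left(-44858\right) \left(- \frac{1}{42241}\right) + 16178 \left(- \frac{1}{117}\right) = \frac{44858}{42241} - \frac{16178}{117} = - \frac{678126512}{4942197}$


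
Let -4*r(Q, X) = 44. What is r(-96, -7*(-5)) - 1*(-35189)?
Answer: 35178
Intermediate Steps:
r(Q, X) = -11 (r(Q, X) = -¼*44 = -11)
r(-96, -7*(-5)) - 1*(-35189) = -11 - 1*(-35189) = -11 + 35189 = 35178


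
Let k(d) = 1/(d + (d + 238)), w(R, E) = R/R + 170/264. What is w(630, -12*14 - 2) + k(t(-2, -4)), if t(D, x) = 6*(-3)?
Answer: 21983/13332 ≈ 1.6489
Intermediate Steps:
w(R, E) = 217/132 (w(R, E) = 1 + 170*(1/264) = 1 + 85/132 = 217/132)
t(D, x) = -18
k(d) = 1/(238 + 2*d) (k(d) = 1/(d + (238 + d)) = 1/(238 + 2*d))
w(630, -12*14 - 2) + k(t(-2, -4)) = 217/132 + 1/(2*(119 - 18)) = 217/132 + (½)/101 = 217/132 + (½)*(1/101) = 217/132 + 1/202 = 21983/13332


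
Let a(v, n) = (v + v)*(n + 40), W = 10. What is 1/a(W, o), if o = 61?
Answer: 1/2020 ≈ 0.00049505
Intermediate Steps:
a(v, n) = 2*v*(40 + n) (a(v, n) = (2*v)*(40 + n) = 2*v*(40 + n))
1/a(W, o) = 1/(2*10*(40 + 61)) = 1/(2*10*101) = 1/2020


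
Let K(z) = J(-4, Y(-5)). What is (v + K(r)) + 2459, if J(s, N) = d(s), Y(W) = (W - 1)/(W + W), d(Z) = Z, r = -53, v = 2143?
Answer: 4598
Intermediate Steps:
Y(W) = (-1 + W)/(2*W) (Y(W) = (-1 + W)/((2*W)) = (-1 + W)*(1/(2*W)) = (-1 + W)/(2*W))
J(s, N) = s
K(z) = -4
(v + K(r)) + 2459 = (2143 - 4) + 2459 = 2139 + 2459 = 4598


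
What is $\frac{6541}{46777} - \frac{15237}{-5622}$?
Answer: $\frac{249838217}{87660098} \approx 2.8501$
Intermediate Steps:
$\frac{6541}{46777} - \frac{15237}{-5622} = 6541 \cdot \frac{1}{46777} - - \frac{5079}{1874} = \frac{6541}{46777} + \frac{5079}{1874} = \frac{249838217}{87660098}$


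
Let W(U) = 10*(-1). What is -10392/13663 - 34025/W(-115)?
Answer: 92955931/27326 ≈ 3401.7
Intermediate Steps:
W(U) = -10
-10392/13663 - 34025/W(-115) = -10392/13663 - 34025/(-10) = -10392*1/13663 - 34025*(-⅒) = -10392/13663 + 6805/2 = 92955931/27326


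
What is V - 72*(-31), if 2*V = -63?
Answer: 4401/2 ≈ 2200.5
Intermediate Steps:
V = -63/2 (V = (1/2)*(-63) = -63/2 ≈ -31.500)
V - 72*(-31) = -63/2 - 72*(-31) = -63/2 + 2232 = 4401/2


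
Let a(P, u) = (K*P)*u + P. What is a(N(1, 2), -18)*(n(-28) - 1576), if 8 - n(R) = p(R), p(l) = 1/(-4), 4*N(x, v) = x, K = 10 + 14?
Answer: 2702801/16 ≈ 1.6893e+5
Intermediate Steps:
K = 24
N(x, v) = x/4
p(l) = -1/4
n(R) = 33/4 (n(R) = 8 - 1*(-1/4) = 8 + 1/4 = 33/4)
a(P, u) = P + 24*P*u (a(P, u) = (24*P)*u + P = 24*P*u + P = P + 24*P*u)
a(N(1, 2), -18)*(n(-28) - 1576) = (((1/4)*1)*(1 + 24*(-18)))*(33/4 - 1576) = ((1 - 432)/4)*(-6271/4) = ((1/4)*(-431))*(-6271/4) = -431/4*(-6271/4) = 2702801/16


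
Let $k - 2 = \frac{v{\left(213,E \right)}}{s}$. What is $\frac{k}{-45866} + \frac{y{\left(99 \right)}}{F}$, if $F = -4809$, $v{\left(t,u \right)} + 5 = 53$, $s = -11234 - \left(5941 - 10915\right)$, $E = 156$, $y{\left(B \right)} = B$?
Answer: $- \frac{1186873862}{57531902435} \approx -0.02063$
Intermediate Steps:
$s = -6260$ ($s = -11234 - -4974 = -11234 + 4974 = -6260$)
$v{\left(t,u \right)} = 48$ ($v{\left(t,u \right)} = -5 + 53 = 48$)
$k = \frac{3118}{1565}$ ($k = 2 + \frac{48}{-6260} = 2 + 48 \left(- \frac{1}{6260}\right) = 2 - \frac{12}{1565} = \frac{3118}{1565} \approx 1.9923$)
$\frac{k}{-45866} + \frac{y{\left(99 \right)}}{F} = \frac{3118}{1565 \left(-45866\right)} + \frac{99}{-4809} = \frac{3118}{1565} \left(- \frac{1}{45866}\right) + 99 \left(- \frac{1}{4809}\right) = - \frac{1559}{35890145} - \frac{33}{1603} = - \frac{1186873862}{57531902435}$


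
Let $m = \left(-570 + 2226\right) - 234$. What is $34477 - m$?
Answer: $33055$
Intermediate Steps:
$m = 1422$ ($m = 1656 - 234 = 1422$)
$34477 - m = 34477 - 1422 = 33055$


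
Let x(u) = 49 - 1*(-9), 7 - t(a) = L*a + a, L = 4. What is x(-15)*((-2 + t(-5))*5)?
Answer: 8700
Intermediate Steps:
t(a) = 7 - 5*a (t(a) = 7 - (4*a + a) = 7 - 5*a)
x(u) = 58 (x(u) = 49 + 9 = 58)
x(-15)*((-2 + t(-5))*5) = 58*((-2 + (7 - 5*(-5)))*5) = 58*((-2 + (7 + 25))*5) = 58*((-2 + 32)*5) = 58*(30*5) = 58*150 = 8700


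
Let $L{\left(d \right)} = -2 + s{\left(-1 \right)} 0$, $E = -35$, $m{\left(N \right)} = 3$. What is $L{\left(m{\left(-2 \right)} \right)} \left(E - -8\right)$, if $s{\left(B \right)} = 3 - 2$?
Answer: $54$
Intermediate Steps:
$s{\left(B \right)} = 1$
$L{\left(d \right)} = -2$ ($L{\left(d \right)} = -2 + 1 \cdot 0 = -2 + 0 = -2$)
$L{\left(m{\left(-2 \right)} \right)} \left(E - -8\right) = - 2 \left(-35 - -8\right) = - 2 \left(-35 + 8\right) = \left(-2\right) \left(-27\right) = 54$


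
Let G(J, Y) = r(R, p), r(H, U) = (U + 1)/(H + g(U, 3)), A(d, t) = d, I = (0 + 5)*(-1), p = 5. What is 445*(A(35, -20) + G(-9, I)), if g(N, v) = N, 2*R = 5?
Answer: 15931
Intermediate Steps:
R = 5/2 (R = (½)*5 = 5/2 ≈ 2.5000)
I = -5 (I = 5*(-1) = -5)
r(H, U) = (1 + U)/(H + U) (r(H, U) = (U + 1)/(H + U) = (1 + U)/(H + U))
G(J, Y) = ⅘ (G(J, Y) = (1 + 5)/(5/2 + 5) = 6/(15/2) = (2/15)*6 = ⅘)
445*(A(35, -20) + G(-9, I)) = 445*(35 + ⅘) = 445*(179/5) = 15931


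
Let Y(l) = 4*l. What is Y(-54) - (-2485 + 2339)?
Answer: -70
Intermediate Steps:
Y(-54) - (-2485 + 2339) = 4*(-54) - (-2485 + 2339) = -216 - 1*(-146) = -216 + 146 = -70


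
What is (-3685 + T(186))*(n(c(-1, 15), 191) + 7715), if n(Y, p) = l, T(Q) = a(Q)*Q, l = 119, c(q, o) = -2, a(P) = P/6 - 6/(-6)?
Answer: 17759678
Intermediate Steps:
a(P) = 1 + P/6 (a(P) = P*(⅙) - 6*(-⅙) = P/6 + 1 = 1 + P/6)
T(Q) = Q*(1 + Q/6) (T(Q) = (1 + Q/6)*Q = Q*(1 + Q/6))
n(Y, p) = 119
(-3685 + T(186))*(n(c(-1, 15), 191) + 7715) = (-3685 + (⅙)*186*(6 + 186))*(119 + 7715) = (-3685 + (⅙)*186*192)*7834 = (-3685 + 5952)*7834 = 2267*7834 = 17759678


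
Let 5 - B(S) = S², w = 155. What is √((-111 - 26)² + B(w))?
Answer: I*√5251 ≈ 72.464*I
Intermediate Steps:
B(S) = 5 - S²
√((-111 - 26)² + B(w)) = √((-111 - 26)² + (5 - 1*155²)) = √((-137)² + (5 - 1*24025)) = √(18769 + (5 - 24025)) = √(18769 - 24020) = √(-5251) = I*√5251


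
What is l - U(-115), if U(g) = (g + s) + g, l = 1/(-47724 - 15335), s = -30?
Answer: 16395339/63059 ≈ 260.00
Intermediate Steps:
l = -1/63059 (l = 1/(-63059) = -1/63059 ≈ -1.5858e-5)
U(g) = -30 + 2*g (U(g) = (g - 30) + g = (-30 + g) + g = -30 + 2*g)
l - U(-115) = -1/63059 - (-30 + 2*(-115)) = -1/63059 - (-30 - 230) = -1/63059 - 1*(-260) = -1/63059 + 260 = 16395339/63059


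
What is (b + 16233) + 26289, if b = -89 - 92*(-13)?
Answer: 43629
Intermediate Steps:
b = 1107 (b = -89 + 1196 = 1107)
(b + 16233) + 26289 = (1107 + 16233) + 26289 = 17340 + 26289 = 43629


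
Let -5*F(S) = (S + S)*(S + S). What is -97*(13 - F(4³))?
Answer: -1595553/5 ≈ -3.1911e+5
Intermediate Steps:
F(S) = -4*S²/5 (F(S) = -(S + S)*(S + S)/5 = -2*S*2*S/5 = -4*S²/5)
-97*(13 - F(4³)) = -97*(13 - (-4)*(4³)²/5) = -97*(13 - (-4)*64²/5) = -97*(13 - (-4)*4096/5) = -97*(13 - 1*(-16384/5)) = -97*(13 + 16384/5) = -97*16449/5 = -1595553/5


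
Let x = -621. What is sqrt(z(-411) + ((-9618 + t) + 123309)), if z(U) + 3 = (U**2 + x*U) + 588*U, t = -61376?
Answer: 2*sqrt(58699) ≈ 484.56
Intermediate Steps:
z(U) = -3 + U**2 - 33*U (z(U) = -3 + ((U**2 - 621*U) + 588*U) = -3 + (U**2 - 33*U) = -3 + U**2 - 33*U)
sqrt(z(-411) + ((-9618 + t) + 123309)) = sqrt((-3 + (-411)**2 - 33*(-411)) + ((-9618 - 61376) + 123309)) = sqrt((-3 + 168921 + 13563) + (-70994 + 123309)) = sqrt(182481 + 52315) = sqrt(234796) = 2*sqrt(58699)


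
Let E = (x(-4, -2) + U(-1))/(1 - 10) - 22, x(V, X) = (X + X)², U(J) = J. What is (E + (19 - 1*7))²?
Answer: 1225/9 ≈ 136.11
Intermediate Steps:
x(V, X) = 4*X² (x(V, X) = (2*X)² = 4*X²)
E = -71/3 (E = (4*(-2)² - 1)/(1 - 10) - 22 = (4*4 - 1)/(-9) - 22 = (16 - 1)*(-⅑) - 22 = 15*(-⅑) - 22 = -5/3 - 22 = -71/3 ≈ -23.667)
(E + (19 - 1*7))² = (-71/3 + (19 - 1*7))² = (-71/3 + (19 - 7))² = (-71/3 + 12)² = (-35/3)² = 1225/9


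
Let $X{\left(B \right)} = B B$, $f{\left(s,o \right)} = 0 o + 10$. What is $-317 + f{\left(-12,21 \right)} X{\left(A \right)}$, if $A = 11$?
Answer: $893$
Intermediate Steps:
$f{\left(s,o \right)} = 10$ ($f{\left(s,o \right)} = 0 + 10 = 10$)
$X{\left(B \right)} = B^{2}$
$-317 + f{\left(-12,21 \right)} X{\left(A \right)} = -317 + 10 \cdot 11^{2} = -317 + 10 \cdot 121 = -317 + 1210 = 893$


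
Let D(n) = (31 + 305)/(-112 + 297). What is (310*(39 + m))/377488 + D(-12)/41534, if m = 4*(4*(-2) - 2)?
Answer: -563784733/725134629880 ≈ -0.00077749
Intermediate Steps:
D(n) = 336/185
m = -40 (m = 4*(-8 - 2) = 4*(-10) = -40)
(310*(39 + m))/377488 + D(-12)/41534 = (310*(39 - 40))/377488 + (336/185)/41534 = (310*(-1))*(1/377488) + (336/185)*(1/41534) = -310*1/377488 + 168/3841895 = -155/188744 + 168/3841895 = -563784733/725134629880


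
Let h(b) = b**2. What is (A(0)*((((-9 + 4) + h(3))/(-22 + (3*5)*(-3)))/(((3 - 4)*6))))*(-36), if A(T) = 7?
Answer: -168/67 ≈ -2.5075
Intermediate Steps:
(A(0)*((((-9 + 4) + h(3))/(-22 + (3*5)*(-3)))/(((3 - 4)*6))))*(-36) = (7*((((-9 + 4) + 3**2)/(-22 + (3*5)*(-3)))/(((3 - 4)*6))))*(-36) = (7*(((-5 + 9)/(-22 + 15*(-3)))/((-1*6))))*(-36) = (7*((4/(-22 - 45))/(-6)))*(-36) = (7*((4/(-67))*(-1/6)))*(-36) = (7*((4*(-1/67))*(-1/6)))*(-36) = (7*(-4/67*(-1/6)))*(-36) = (7*(2/201))*(-36) = (14/201)*(-36) = -168/67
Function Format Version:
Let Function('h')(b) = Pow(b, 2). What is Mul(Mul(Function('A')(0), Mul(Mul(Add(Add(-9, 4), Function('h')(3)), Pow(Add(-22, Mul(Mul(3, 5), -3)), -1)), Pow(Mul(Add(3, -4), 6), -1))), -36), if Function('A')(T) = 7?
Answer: Rational(-168, 67) ≈ -2.5075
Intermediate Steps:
Mul(Mul(Function('A')(0), Mul(Mul(Add(Add(-9, 4), Function('h')(3)), Pow(Add(-22, Mul(Mul(3, 5), -3)), -1)), Pow(Mul(Add(3, -4), 6), -1))), -36) = Mul(Mul(7, Mul(Mul(Add(Add(-9, 4), Pow(3, 2)), Pow(Add(-22, Mul(Mul(3, 5), -3)), -1)), Pow(Mul(Add(3, -4), 6), -1))), -36) = Mul(Mul(7, Mul(Mul(Add(-5, 9), Pow(Add(-22, Mul(15, -3)), -1)), Pow(Mul(-1, 6), -1))), -36) = Mul(Mul(7, Mul(Mul(4, Pow(Add(-22, -45), -1)), Pow(-6, -1))), -36) = Mul(Mul(7, Mul(Mul(4, Pow(-67, -1)), Rational(-1, 6))), -36) = Mul(Mul(7, Mul(Mul(4, Rational(-1, 67)), Rational(-1, 6))), -36) = Mul(Mul(7, Mul(Rational(-4, 67), Rational(-1, 6))), -36) = Mul(Mul(7, Rational(2, 201)), -36) = Mul(Rational(14, 201), -36) = Rational(-168, 67)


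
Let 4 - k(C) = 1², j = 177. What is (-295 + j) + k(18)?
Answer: -115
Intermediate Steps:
k(C) = 3 (k(C) = 4 - 1*1² = 4 - 1*1 = 4 - 1 = 3)
(-295 + j) + k(18) = (-295 + 177) + 3 = -118 + 3 = -115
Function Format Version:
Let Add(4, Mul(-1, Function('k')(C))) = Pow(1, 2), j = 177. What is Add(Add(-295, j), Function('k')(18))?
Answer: -115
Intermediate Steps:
Function('k')(C) = 3 (Function('k')(C) = Add(4, Mul(-1, Pow(1, 2))) = Add(4, Mul(-1, 1)) = Add(4, -1) = 3)
Add(Add(-295, j), Function('k')(18)) = Add(Add(-295, 177), 3) = Add(-118, 3) = -115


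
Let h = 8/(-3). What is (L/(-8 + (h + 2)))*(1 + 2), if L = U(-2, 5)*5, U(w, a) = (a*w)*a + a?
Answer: 2025/26 ≈ 77.885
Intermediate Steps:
U(w, a) = a + w*a² (U(w, a) = w*a² + a = a + w*a²)
h = -8/3 (h = 8*(-⅓) = -8/3 ≈ -2.6667)
L = -225 (L = (5*(1 + 5*(-2)))*5 = (5*(1 - 10))*5 = (5*(-9))*5 = -45*5 = -225)
(L/(-8 + (h + 2)))*(1 + 2) = (-225/(-8 + (-8/3 + 2)))*(1 + 2) = (-225/(-8 - ⅔))*3 = (-225/(-26/3))*3 = -3/26*(-225)*3 = (675/26)*3 = 2025/26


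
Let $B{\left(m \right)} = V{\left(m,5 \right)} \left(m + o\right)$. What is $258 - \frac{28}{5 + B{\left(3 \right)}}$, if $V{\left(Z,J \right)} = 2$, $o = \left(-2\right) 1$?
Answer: $254$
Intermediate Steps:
$o = -2$
$B{\left(m \right)} = -4 + 2 m$ ($B{\left(m \right)} = 2 \left(m - 2\right) = 2 \left(-2 + m\right) = -4 + 2 m$)
$258 - \frac{28}{5 + B{\left(3 \right)}} = 258 - \frac{28}{5 + \left(-4 + 2 \cdot 3\right)} = 258 - \frac{28}{5 + \left(-4 + 6\right)} = 258 - \frac{28}{5 + 2} = 258 - \frac{28}{7} = 258 - 28 \cdot \frac{1}{7} = 258 - 4 = 254$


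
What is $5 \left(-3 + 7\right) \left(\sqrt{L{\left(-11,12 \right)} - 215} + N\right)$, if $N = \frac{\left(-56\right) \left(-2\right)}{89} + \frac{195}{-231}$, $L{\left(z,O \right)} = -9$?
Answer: $\frac{56780}{6853} + 80 i \sqrt{14} \approx 8.2854 + 299.33 i$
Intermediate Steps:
$N = \frac{2839}{6853}$ ($N = 112 \cdot \frac{1}{89} + 195 \left(- \frac{1}{231}\right) = \frac{112}{89} - \frac{65}{77} = \frac{2839}{6853} \approx 0.41427$)
$5 \left(-3 + 7\right) \left(\sqrt{L{\left(-11,12 \right)} - 215} + N\right) = 5 \left(-3 + 7\right) \left(\sqrt{-9 - 215} + \frac{2839}{6853}\right) = 5 \cdot 4 \left(\sqrt{-224} + \frac{2839}{6853}\right) = 20 \left(4 i \sqrt{14} + \frac{2839}{6853}\right) = 20 \left(\frac{2839}{6853} + 4 i \sqrt{14}\right) = \frac{56780}{6853} + 80 i \sqrt{14}$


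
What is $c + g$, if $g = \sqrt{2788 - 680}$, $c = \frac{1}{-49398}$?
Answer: $- \frac{1}{49398} + 2 \sqrt{527} \approx 45.913$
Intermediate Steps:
$c = - \frac{1}{49398} \approx -2.0244 \cdot 10^{-5}$
$g = 2 \sqrt{527}$ ($g = \sqrt{2108} = 2 \sqrt{527} \approx 45.913$)
$c + g = - \frac{1}{49398} + 2 \sqrt{527}$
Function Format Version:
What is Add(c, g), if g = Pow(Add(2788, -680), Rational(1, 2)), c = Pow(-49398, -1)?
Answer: Add(Rational(-1, 49398), Mul(2, Pow(527, Rational(1, 2)))) ≈ 45.913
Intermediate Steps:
c = Rational(-1, 49398) ≈ -2.0244e-5
g = Mul(2, Pow(527, Rational(1, 2))) (g = Pow(2108, Rational(1, 2)) = Mul(2, Pow(527, Rational(1, 2))) ≈ 45.913)
Add(c, g) = Add(Rational(-1, 49398), Mul(2, Pow(527, Rational(1, 2))))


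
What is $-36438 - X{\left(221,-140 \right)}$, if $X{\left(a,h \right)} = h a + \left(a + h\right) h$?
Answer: $5842$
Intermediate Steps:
$X{\left(a,h \right)} = a h + h \left(a + h\right)$
$-36438 - X{\left(221,-140 \right)} = -36438 - - 140 \left(-140 + 2 \cdot 221\right) = -36438 - - 140 \left(-140 + 442\right) = -36438 - \left(-140\right) 302 = -36438 - -42280 = -36438 + 42280 = 5842$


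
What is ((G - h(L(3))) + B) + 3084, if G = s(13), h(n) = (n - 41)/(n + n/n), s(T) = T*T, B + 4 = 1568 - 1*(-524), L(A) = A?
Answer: 10701/2 ≈ 5350.5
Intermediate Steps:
B = 2088 (B = -4 + (1568 - 1*(-524)) = -4 + (1568 + 524) = -4 + 2092 = 2088)
s(T) = T²
h(n) = (-41 + n)/(1 + n) (h(n) = (-41 + n)/(n + 1) = (-41 + n)/(1 + n))
G = 169 (G = 13² = 169)
((G - h(L(3))) + B) + 3084 = ((169 - (-41 + 3)/(1 + 3)) + 2088) + 3084 = ((169 - (-38)/4) + 2088) + 3084 = ((169 - 1*(-19/2)) + 2088) + 3084 = ((169 + 19/2) + 2088) + 3084 = (357/2 + 2088) + 3084 = 4533/2 + 3084 = 10701/2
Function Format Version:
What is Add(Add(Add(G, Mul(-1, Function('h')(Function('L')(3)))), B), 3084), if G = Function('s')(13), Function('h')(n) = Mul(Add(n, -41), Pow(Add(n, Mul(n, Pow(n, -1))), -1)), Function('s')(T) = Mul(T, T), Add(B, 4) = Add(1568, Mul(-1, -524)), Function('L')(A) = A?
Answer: Rational(10701, 2) ≈ 5350.5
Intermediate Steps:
B = 2088 (B = Add(-4, Add(1568, Mul(-1, -524))) = Add(-4, Add(1568, 524)) = Add(-4, 2092) = 2088)
Function('s')(T) = Pow(T, 2)
Function('h')(n) = Mul(Pow(Add(1, n), -1), Add(-41, n)) (Function('h')(n) = Mul(Add(-41, n), Pow(Add(n, 1), -1)) = Mul(Add(-41, n), Pow(Add(1, n), -1)) = Mul(Pow(Add(1, n), -1), Add(-41, n)))
G = 169 (G = Pow(13, 2) = 169)
Add(Add(Add(G, Mul(-1, Function('h')(Function('L')(3)))), B), 3084) = Add(Add(Add(169, Mul(-1, Mul(Pow(Add(1, 3), -1), Add(-41, 3)))), 2088), 3084) = Add(Add(Add(169, Mul(-1, Mul(Pow(4, -1), -38))), 2088), 3084) = Add(Add(Add(169, Mul(-1, Mul(Rational(1, 4), -38))), 2088), 3084) = Add(Add(Add(169, Mul(-1, Rational(-19, 2))), 2088), 3084) = Add(Add(Add(169, Rational(19, 2)), 2088), 3084) = Add(Add(Rational(357, 2), 2088), 3084) = Add(Rational(4533, 2), 3084) = Rational(10701, 2)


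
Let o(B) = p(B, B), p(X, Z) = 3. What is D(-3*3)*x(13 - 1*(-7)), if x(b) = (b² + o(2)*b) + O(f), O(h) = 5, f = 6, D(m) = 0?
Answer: 0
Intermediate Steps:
o(B) = 3
x(b) = 5 + b² + 3*b (x(b) = (b² + 3*b) + 5 = 5 + b² + 3*b)
D(-3*3)*x(13 - 1*(-7)) = 0*(5 + (13 - 1*(-7))² + 3*(13 - 1*(-7))) = 0*(5 + (13 + 7)² + 3*(13 + 7)) = 0*(5 + 20² + 3*20) = 0*(5 + 400 + 60) = 0*465 = 0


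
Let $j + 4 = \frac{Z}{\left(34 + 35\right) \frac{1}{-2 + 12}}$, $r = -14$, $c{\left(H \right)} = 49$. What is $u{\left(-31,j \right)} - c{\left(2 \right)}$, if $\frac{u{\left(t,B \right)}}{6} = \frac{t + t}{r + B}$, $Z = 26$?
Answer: $- \frac{11225}{491} \approx -22.862$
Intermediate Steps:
$j = - \frac{16}{69}$ ($j = -4 + \frac{26}{\left(34 + 35\right) \frac{1}{-2 + 12}} = -4 + \frac{26}{69 \cdot \frac{1}{10}} = -4 + \frac{26}{\frac{69}{10}} = -4 + 26 \cdot \frac{10}{69} = -4 + \frac{260}{69} = - \frac{16}{69} \approx -0.23188$)
$u{\left(t,B \right)} = \frac{12 t}{-14 + B}$ ($u{\left(t,B \right)} = 6 \frac{t + t}{-14 + B} = 6 \frac{2 t}{-14 + B} = \frac{12 t}{-14 + B}$)
$u{\left(-31,j \right)} - c{\left(2 \right)} = 12 \left(-31\right) \frac{1}{-14 - \frac{16}{69}} - 49 = 12 \left(-31\right) \frac{1}{- \frac{982}{69}} - 49 = 12 \left(-31\right) \left(- \frac{69}{982}\right) - 49 = \frac{12834}{491} - 49 = - \frac{11225}{491}$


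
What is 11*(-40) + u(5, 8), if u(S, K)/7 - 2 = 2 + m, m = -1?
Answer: -419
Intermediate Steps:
u(S, K) = 21 (u(S, K) = 14 + 7*(2 - 1) = 14 + 7*1 = 14 + 7 = 21)
11*(-40) + u(5, 8) = 11*(-40) + 21 = -440 + 21 = -419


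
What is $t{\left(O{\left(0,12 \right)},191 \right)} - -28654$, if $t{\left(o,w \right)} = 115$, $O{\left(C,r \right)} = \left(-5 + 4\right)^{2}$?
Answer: $28769$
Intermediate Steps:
$O{\left(C,r \right)} = 1$ ($O{\left(C,r \right)} = \left(-1\right)^{2} = 1$)
$t{\left(O{\left(0,12 \right)},191 \right)} - -28654 = 115 - -28654 = 115 + 28654 = 28769$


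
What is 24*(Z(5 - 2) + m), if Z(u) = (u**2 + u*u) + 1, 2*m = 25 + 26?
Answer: 1068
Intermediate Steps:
m = 51/2 (m = (25 + 26)/2 = (1/2)*51 = 51/2 ≈ 25.500)
Z(u) = 1 + 2*u**2 (Z(u) = (u**2 + u**2) + 1 = 2*u**2 + 1 = 1 + 2*u**2)
24*(Z(5 - 2) + m) = 24*((1 + 2*(5 - 2)**2) + 51/2) = 24*((1 + 2*3**2) + 51/2) = 24*((1 + 2*9) + 51/2) = 24*((1 + 18) + 51/2) = 24*(19 + 51/2) = 24*(89/2) = 1068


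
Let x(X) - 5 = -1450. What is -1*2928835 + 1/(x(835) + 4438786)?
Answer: -12996239627734/4437341 ≈ -2.9288e+6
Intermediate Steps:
x(X) = -1445 (x(X) = 5 - 1450 = -1445)
-1*2928835 + 1/(x(835) + 4438786) = -1*2928835 + 1/(-1445 + 4438786) = -2928835 + 1/4437341 = -12996239627734/4437341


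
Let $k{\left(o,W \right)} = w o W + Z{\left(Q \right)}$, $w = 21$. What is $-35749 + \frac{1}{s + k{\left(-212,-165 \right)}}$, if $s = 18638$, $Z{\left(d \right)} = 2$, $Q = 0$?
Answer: $- \frac{26926861779}{753220} \approx -35749.0$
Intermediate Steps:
$k{\left(o,W \right)} = 2 + 21 W o$ ($k{\left(o,W \right)} = 21 o W + 2 = 21 W o + 2 = 2 + 21 W o$)
$-35749 + \frac{1}{s + k{\left(-212,-165 \right)}} = -35749 + \frac{1}{18638 + \left(2 + 21 \left(-165\right) \left(-212\right)\right)} = -35749 + \frac{1}{18638 + \left(2 + 734580\right)} = -35749 + \frac{1}{18638 + 734582} = -35749 + \frac{1}{753220} = - \frac{26926861779}{753220}$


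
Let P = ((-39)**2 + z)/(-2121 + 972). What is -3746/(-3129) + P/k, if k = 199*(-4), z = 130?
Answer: 381252507/317977324 ≈ 1.1990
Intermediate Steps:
k = -796
P = -1651/1149 (P = ((-39)**2 + 130)/(-2121 + 972) = (1521 + 130)/(-1149) = 1651*(-1/1149) = -1651/1149 ≈ -1.4369)
-3746/(-3129) + P/k = -3746/(-3129) - 1651/1149/(-796) = -3746*(-1/3129) - 1651/1149*(-1/796) = 3746/3129 + 1651/914604 = 381252507/317977324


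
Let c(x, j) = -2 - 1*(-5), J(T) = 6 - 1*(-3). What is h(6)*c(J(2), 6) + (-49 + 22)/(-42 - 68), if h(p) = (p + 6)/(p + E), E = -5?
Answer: 3987/110 ≈ 36.245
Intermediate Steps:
J(T) = 9 (J(T) = 6 + 3 = 9)
h(p) = (6 + p)/(-5 + p) (h(p) = (p + 6)/(p - 5) = (6 + p)/(-5 + p))
c(x, j) = 3 (c(x, j) = -2 + 5 = 3)
h(6)*c(J(2), 6) + (-49 + 22)/(-42 - 68) = ((6 + 6)/(-5 + 6))*3 + (-49 + 22)/(-42 - 68) = (12/1)*3 - 27/(-110) = (1*12)*3 - 27*(-1/110) = 12*3 + 27/110 = 36 + 27/110 = 3987/110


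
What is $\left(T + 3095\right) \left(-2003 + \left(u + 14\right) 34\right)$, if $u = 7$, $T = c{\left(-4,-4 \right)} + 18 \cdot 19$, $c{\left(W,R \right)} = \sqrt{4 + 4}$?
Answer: $-4430293 - 2578 \sqrt{2} \approx -4.4339 \cdot 10^{6}$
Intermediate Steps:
$c{\left(W,R \right)} = 2 \sqrt{2}$ ($c{\left(W,R \right)} = \sqrt{8} = 2 \sqrt{2}$)
$T = 342 + 2 \sqrt{2}$ ($T = 2 \sqrt{2} + 18 \cdot 19 = 2 \sqrt{2} + 342 = 342 + 2 \sqrt{2} \approx 344.83$)
$\left(T + 3095\right) \left(-2003 + \left(u + 14\right) 34\right) = \left(\left(342 + 2 \sqrt{2}\right) + 3095\right) \left(-2003 + \left(7 + 14\right) 34\right) = \left(3437 + 2 \sqrt{2}\right) \left(-2003 + 21 \cdot 34\right) = \left(3437 + 2 \sqrt{2}\right) \left(-2003 + 714\right) = \left(3437 + 2 \sqrt{2}\right) \left(-1289\right) = -4430293 - 2578 \sqrt{2}$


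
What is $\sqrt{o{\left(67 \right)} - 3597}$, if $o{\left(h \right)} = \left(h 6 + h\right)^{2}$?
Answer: $2 \sqrt{54091} \approx 465.15$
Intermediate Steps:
$o{\left(h \right)} = 49 h^{2}$ ($o{\left(h \right)} = \left(6 h + h\right)^{2} = \left(7 h\right)^{2} = 49 h^{2}$)
$\sqrt{o{\left(67 \right)} - 3597} = \sqrt{49 \cdot 67^{2} - 3597} = \sqrt{49 \cdot 4489 - 3597} = \sqrt{219961 - 3597} = \sqrt{216364} = 2 \sqrt{54091}$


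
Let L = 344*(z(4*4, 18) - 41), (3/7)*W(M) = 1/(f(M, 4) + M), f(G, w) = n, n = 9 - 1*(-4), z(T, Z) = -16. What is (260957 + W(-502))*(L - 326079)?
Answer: -44112416555848/489 ≈ -9.0209e+10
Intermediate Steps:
n = 13 (n = 9 + 4 = 13)
f(G, w) = 13
W(M) = 7/(3*(13 + M))
L = -19608 (L = 344*(-16 - 41) = 344*(-57) = -19608)
(260957 + W(-502))*(L - 326079) = (260957 + 7/(3*(13 - 502)))*(-19608 - 326079) = (260957 + (7/3)/(-489))*(-345687) = (260957 + (7/3)*(-1/489))*(-345687) = (260957 - 7/1467)*(-345687) = (382823912/1467)*(-345687) = -44112416555848/489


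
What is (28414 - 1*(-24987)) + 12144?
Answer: 65545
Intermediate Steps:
(28414 - 1*(-24987)) + 12144 = (28414 + 24987) + 12144 = 53401 + 12144 = 65545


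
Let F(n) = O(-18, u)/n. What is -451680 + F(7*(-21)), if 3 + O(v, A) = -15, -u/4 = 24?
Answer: -22132314/49 ≈ -4.5168e+5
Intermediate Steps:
u = -96 (u = -4*24 = -96)
O(v, A) = -18 (O(v, A) = -3 - 15 = -18)
F(n) = -18/n
-451680 + F(7*(-21)) = -451680 - 18/(7*(-21)) = -451680 - 18/(-147) = -451680 - 18*(-1/147) = -451680 + 6/49 = -22132314/49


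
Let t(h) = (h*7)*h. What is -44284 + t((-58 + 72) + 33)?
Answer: -28821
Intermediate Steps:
t(h) = 7*h**2 (t(h) = (7*h)*h = 7*h**2)
-44284 + t((-58 + 72) + 33) = -44284 + 7*((-58 + 72) + 33)**2 = -44284 + 7*(14 + 33)**2 = -44284 + 7*47**2 = -44284 + 7*2209 = -44284 + 15463 = -28821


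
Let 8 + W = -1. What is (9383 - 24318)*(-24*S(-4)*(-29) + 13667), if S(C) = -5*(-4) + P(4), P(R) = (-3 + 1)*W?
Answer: -599117525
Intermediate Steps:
W = -9 (W = -8 - 1 = -9)
P(R) = 18 (P(R) = (-3 + 1)*(-9) = -2*(-9) = 18)
S(C) = 38 (S(C) = -5*(-4) + 18 = 20 + 18 = 38)
(9383 - 24318)*(-24*S(-4)*(-29) + 13667) = (9383 - 24318)*(-24*38*(-29) + 13667) = -14935*(-912*(-29) + 13667) = -14935*(26448 + 13667) = -14935*40115 = -599117525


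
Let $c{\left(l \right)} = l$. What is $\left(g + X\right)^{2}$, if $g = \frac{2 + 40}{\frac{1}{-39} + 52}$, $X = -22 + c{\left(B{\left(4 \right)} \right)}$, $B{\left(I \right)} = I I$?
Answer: $\frac{110754576}{4108729} \approx 26.956$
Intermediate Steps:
$B{\left(I \right)} = I^{2}$
$X = -6$ ($X = -22 + 4^{2} = -22 + 16 = -6$)
$g = \frac{1638}{2027}$ ($g = \frac{42}{- \frac{1}{39} + 52} = \frac{42}{\frac{2027}{39}} = 42 \cdot \frac{39}{2027} = \frac{1638}{2027} \approx 0.80809$)
$\left(g + X\right)^{2} = \left(\frac{1638}{2027} - 6\right)^{2} = \left(- \frac{10524}{2027}\right)^{2} = \frac{110754576}{4108729}$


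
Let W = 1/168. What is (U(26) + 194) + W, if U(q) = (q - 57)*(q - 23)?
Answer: 16969/168 ≈ 101.01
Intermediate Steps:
U(q) = (-57 + q)*(-23 + q)
W = 1/168 ≈ 0.0059524
(U(26) + 194) + W = ((1311 + 26**2 - 80*26) + 194) + 1/168 = ((1311 + 676 - 2080) + 194) + 1/168 = (-93 + 194) + 1/168 = 101 + 1/168 = 16969/168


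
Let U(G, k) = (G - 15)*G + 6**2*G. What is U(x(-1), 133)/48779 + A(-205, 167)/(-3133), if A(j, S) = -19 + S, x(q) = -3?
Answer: -7388474/152824607 ≈ -0.048346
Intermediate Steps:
U(G, k) = 36*G + G*(-15 + G) (U(G, k) = (-15 + G)*G + 36*G = G*(-15 + G) + 36*G = 36*G + G*(-15 + G))
U(x(-1), 133)/48779 + A(-205, 167)/(-3133) = -3*(21 - 3)/48779 + (-19 + 167)/(-3133) = -3*18*(1/48779) + 148*(-1/3133) = -54*1/48779 - 148/3133 = -54/48779 - 148/3133 = -7388474/152824607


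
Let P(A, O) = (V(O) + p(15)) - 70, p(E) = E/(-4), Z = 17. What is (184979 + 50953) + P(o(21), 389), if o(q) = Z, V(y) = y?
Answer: 944989/4 ≈ 2.3625e+5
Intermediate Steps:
o(q) = 17
p(E) = -E/4 (p(E) = E*(-¼) = -E/4)
P(A, O) = -295/4 + O (P(A, O) = (O - ¼*15) - 70 = (O - 15/4) - 70 = (-15/4 + O) - 70 = -295/4 + O)
(184979 + 50953) + P(o(21), 389) = (184979 + 50953) + (-295/4 + 389) = 235932 + 1261/4 = 944989/4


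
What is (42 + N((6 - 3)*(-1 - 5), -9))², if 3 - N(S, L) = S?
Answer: 3969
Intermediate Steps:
N(S, L) = 3 - S
(42 + N((6 - 3)*(-1 - 5), -9))² = (42 + (3 - (6 - 3)*(-1 - 5)))² = (42 + (3 - 3*(-6)))² = (42 + (3 - 1*(-18)))² = (42 + (3 + 18))² = (42 + 21)² = 63² = 3969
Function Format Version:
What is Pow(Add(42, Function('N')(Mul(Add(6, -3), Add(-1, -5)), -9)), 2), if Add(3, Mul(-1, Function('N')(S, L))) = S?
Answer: 3969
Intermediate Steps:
Function('N')(S, L) = Add(3, Mul(-1, S))
Pow(Add(42, Function('N')(Mul(Add(6, -3), Add(-1, -5)), -9)), 2) = Pow(Add(42, Add(3, Mul(-1, Mul(Add(6, -3), Add(-1, -5))))), 2) = Pow(Add(42, Add(3, Mul(-1, Mul(3, -6)))), 2) = Pow(Add(42, Add(3, Mul(-1, -18))), 2) = Pow(Add(42, Add(3, 18)), 2) = Pow(Add(42, 21), 2) = Pow(63, 2) = 3969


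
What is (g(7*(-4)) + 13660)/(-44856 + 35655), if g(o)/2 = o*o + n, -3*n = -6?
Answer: -15232/9201 ≈ -1.6555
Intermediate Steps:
n = 2 (n = -⅓*(-6) = 2)
g(o) = 4 + 2*o² (g(o) = 2*(o*o + 2) = 2*(o² + 2) = 2*(2 + o²) = 4 + 2*o²)
(g(7*(-4)) + 13660)/(-44856 + 35655) = ((4 + 2*(7*(-4))²) + 13660)/(-44856 + 35655) = ((4 + 2*(-28)²) + 13660)/(-9201) = ((4 + 2*784) + 13660)*(-1/9201) = ((4 + 1568) + 13660)*(-1/9201) = (1572 + 13660)*(-1/9201) = 15232*(-1/9201) = -15232/9201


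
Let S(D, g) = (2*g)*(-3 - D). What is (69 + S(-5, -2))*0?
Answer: 0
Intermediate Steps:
S(D, g) = 2*g*(-3 - D)
(69 + S(-5, -2))*0 = (69 - 2*(-2)*(3 - 5))*0 = (69 - 2*(-2)*(-2))*0 = (69 - 8)*0 = 61*0 = 0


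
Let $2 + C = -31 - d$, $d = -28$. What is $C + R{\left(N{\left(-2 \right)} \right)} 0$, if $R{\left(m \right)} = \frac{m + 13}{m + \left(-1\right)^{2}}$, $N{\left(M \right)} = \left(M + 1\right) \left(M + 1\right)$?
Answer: $-5$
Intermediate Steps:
$N{\left(M \right)} = \left(1 + M\right)^{2}$ ($N{\left(M \right)} = \left(1 + M\right) \left(1 + M\right) = \left(1 + M\right)^{2}$)
$C = -5$ ($C = -2 - 3 = -5$)
$R{\left(m \right)} = \frac{13 + m}{1 + m}$ ($R{\left(m \right)} = \frac{13 + m}{m + 1} = \frac{13 + m}{1 + m}$)
$C + R{\left(N{\left(-2 \right)} \right)} 0 = -5 + \frac{13 + \left(1 - 2\right)^{2}}{1 + \left(1 - 2\right)^{2}} \cdot 0 = -5 + \frac{13 + \left(-1\right)^{2}}{1 + \left(-1\right)^{2}} \cdot 0 = -5 + \frac{13 + 1}{1 + 1} \cdot 0 = -5 + \frac{1}{2} \cdot 14 \cdot 0 = -5 + 7 \cdot 0 = -5 + 0 = -5$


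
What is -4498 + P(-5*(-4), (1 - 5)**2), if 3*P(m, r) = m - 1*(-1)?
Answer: -4491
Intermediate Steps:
P(m, r) = 1/3 + m/3 (P(m, r) = (m - 1*(-1))/3 = (m + 1)/3 = (1 + m)/3 = 1/3 + m/3)
-4498 + P(-5*(-4), (1 - 5)**2) = -4498 + (1/3 + (-5*(-4))/3) = -4498 + (1/3 + (1/3)*20) = -4498 + (1/3 + 20/3) = -4498 + 7 = -4491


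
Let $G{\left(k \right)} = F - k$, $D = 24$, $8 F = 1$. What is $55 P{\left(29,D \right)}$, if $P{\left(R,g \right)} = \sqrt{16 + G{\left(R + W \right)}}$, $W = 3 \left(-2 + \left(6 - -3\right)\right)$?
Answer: $\frac{55 i \sqrt{542}}{4} \approx 320.11 i$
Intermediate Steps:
$F = \frac{1}{8}$ ($F = \frac{1}{8} \cdot 1 = \frac{1}{8} \approx 0.125$)
$W = 21$ ($W = 3 \left(-2 + \left(6 + 3\right)\right) = 3 \left(-2 + 9\right) = 3 \cdot 7 = 21$)
$G{\left(k \right)} = \frac{1}{8} - k$
$P{\left(R,g \right)} = \sqrt{- \frac{39}{8} - R}$ ($P{\left(R,g \right)} = \sqrt{16 - \left(\frac{167}{8} + R\right)} = \sqrt{- \frac{39}{8} - R}$)
$55 P{\left(29,D \right)} = 55 \frac{\sqrt{-78 - 464}}{4} = 55 \frac{\sqrt{-542}}{4} = 55 \frac{i \sqrt{542}}{4} = \frac{55 i \sqrt{542}}{4}$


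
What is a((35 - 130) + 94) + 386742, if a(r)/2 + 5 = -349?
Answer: 386034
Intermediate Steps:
a(r) = -708 (a(r) = -10 + 2*(-349) = -10 - 698 = -708)
a((35 - 130) + 94) + 386742 = -708 + 386742 = 386034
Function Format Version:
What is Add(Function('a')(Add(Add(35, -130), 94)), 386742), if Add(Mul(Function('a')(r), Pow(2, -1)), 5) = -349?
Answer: 386034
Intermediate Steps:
Function('a')(r) = -708 (Function('a')(r) = Add(-10, Mul(2, -349)) = Add(-10, -698) = -708)
Add(Function('a')(Add(Add(35, -130), 94)), 386742) = Add(-708, 386742) = 386034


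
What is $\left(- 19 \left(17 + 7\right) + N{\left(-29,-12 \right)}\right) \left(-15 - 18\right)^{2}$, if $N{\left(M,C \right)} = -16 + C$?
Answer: $-527076$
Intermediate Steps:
$\left(- 19 \left(17 + 7\right) + N{\left(-29,-12 \right)}\right) \left(-15 - 18\right)^{2} = \left(- 19 \left(17 + 7\right) - 28\right) \left(-15 - 18\right)^{2} = \left(\left(-19\right) 24 - 28\right) \left(-33\right)^{2} = \left(-456 - 28\right) 1089 = \left(-484\right) 1089 = -527076$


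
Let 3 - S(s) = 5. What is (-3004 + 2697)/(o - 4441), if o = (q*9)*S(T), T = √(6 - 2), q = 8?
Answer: 307/4585 ≈ 0.066957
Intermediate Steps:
T = 2 (T = √4 = 2)
S(s) = -2 (S(s) = 3 - 1*5 = 3 - 5 = -2)
o = -144 (o = (8*9)*(-2) = 72*(-2) = -144)
(-3004 + 2697)/(o - 4441) = (-3004 + 2697)/(-144 - 4441) = -307/(-4585) = -307*(-1/4585) = 307/4585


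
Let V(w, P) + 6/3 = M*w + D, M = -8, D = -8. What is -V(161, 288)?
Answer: 1298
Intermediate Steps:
V(w, P) = -10 - 8*w (V(w, P) = -2 + (-8*w - 8) = -2 + (-8 - 8*w) = -10 - 8*w)
-V(161, 288) = -(-10 - 8*161) = -(-10 - 1288) = -1*(-1298) = 1298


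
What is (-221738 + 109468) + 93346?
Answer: -18924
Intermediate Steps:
(-221738 + 109468) + 93346 = -112270 + 93346 = -18924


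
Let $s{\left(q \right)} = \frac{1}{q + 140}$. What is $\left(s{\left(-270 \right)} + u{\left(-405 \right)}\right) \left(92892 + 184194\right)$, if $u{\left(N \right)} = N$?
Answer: $- \frac{7294427493}{65} \approx -1.1222 \cdot 10^{8}$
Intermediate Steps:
$s{\left(q \right)} = \frac{1}{140 + q}$
$\left(s{\left(-270 \right)} + u{\left(-405 \right)}\right) \left(92892 + 184194\right) = \left(\frac{1}{140 - 270} - 405\right) \left(92892 + 184194\right) = \left(\frac{1}{-130} - 405\right) 277086 = \left(- \frac{1}{130} - 405\right) 277086 = \left(- \frac{52651}{130}\right) 277086 = - \frac{7294427493}{65}$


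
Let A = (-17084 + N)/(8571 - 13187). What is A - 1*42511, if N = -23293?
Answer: -196190399/4616 ≈ -42502.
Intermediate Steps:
A = 40377/4616 (A = (-17084 - 23293)/(8571 - 13187) = -40377/(-4616) = -40377*(-1/4616) = 40377/4616 ≈ 8.7472)
A - 1*42511 = 40377/4616 - 1*42511 = 40377/4616 - 42511 = -196190399/4616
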